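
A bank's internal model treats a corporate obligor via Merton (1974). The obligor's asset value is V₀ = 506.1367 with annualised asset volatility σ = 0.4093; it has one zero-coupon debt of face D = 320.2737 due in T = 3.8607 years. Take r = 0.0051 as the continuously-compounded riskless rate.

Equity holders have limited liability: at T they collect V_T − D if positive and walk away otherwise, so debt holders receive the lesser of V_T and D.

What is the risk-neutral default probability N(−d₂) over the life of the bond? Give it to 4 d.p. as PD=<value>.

d₁ = [ln(V₀/D) + (r + σ²/2)T] / (σ√T)
   = [ln(506.1367/320.2737) + (0.0051 + 0.5·0.4093²)·3.8607] / (0.4093·√3.8607)
   = [0.457631 + 0.343074] / 0.804220 = 0.995630
d₂ = d₁ − σ√T = 0.995630 − 0.804220 = 0.191410
risk-neutral PD = N(−d₂) = N(-0.191410) = 0.424102

PD=0.4241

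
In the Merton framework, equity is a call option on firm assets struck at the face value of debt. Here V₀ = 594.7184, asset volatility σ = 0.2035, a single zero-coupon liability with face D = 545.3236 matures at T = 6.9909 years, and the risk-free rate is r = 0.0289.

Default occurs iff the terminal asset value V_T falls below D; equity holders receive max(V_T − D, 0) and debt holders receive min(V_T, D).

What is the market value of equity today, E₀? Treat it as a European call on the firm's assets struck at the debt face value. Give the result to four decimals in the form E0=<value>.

E0=199.9093

d₁ = [ln(V₀/D) + (r + σ²/2)T] / (σ√T)
   = [ln(594.7184/545.3236) + (0.0289 + 0.5·0.2035²)·6.9909] / (0.2035·√6.9909)
   = [0.086709 + 0.346791] / 0.538060 = 0.805672
d₂ = d₁ − σ√T = 0.805672 − 0.538060 = 0.267612
N(d₁) = 0.789784,  N(d₂) = 0.605501,  e^(−rT) = 0.817065
E₀ = V₀·N(d₁) − D·e^(−rT)·N(d₂)
   = 594.7184·0.789784 − 545.3236·0.817065·0.605501 = 199.909284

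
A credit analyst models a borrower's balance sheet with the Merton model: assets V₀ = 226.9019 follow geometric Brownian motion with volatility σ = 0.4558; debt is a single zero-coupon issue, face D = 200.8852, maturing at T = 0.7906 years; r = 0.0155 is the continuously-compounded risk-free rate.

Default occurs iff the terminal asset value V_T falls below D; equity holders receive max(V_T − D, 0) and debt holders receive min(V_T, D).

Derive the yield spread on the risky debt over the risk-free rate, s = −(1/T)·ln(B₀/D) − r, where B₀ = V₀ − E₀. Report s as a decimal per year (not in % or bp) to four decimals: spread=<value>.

spread=0.1468

d₁ = [ln(V₀/D) + (r + σ²/2)T] / (σ√T)
   = [ln(226.9019/200.8852) + (0.0155 + 0.5·0.4558²)·0.7906] / (0.4558·√0.7906)
   = [0.121784 + 0.094379] / 0.405278 = 0.533371
d₂ = d₁ − σ√T = 0.533371 − 0.405278 = 0.128094
N(d₁) = 0.703112,  N(d₂) = 0.550963,  e^(−rT) = 0.987820
E₀ = V₀·N(d₁) − D·e^(−rT)·N(d₂)
   = 226.9019·0.703112 − 200.8852·0.987820·0.550963 = 50.205194
B₀ = V₀ − E₀ = 226.9019 − 50.205194 = 176.696706
spread = −(1/T)·ln(B₀/D) − r = −(1/0.7906)·ln(176.696706/200.8852) − 0.0155 = 0.14678038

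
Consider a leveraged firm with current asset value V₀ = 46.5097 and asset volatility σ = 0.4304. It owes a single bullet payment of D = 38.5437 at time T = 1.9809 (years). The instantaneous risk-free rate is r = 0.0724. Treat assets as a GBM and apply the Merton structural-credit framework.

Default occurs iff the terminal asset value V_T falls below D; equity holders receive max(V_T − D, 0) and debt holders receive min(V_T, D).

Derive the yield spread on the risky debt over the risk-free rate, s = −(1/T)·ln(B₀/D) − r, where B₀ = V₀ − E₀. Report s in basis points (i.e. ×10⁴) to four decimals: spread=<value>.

spread=692.7534

d₁ = [ln(V₀/D) + (r + σ²/2)T] / (σ√T)
   = [ln(46.5097/38.5437) + (0.0724 + 0.5·0.4304²)·1.9809] / (0.4304·√1.9809)
   = [0.187868 + 0.326892] / 0.605764 = 0.849770
d₂ = d₁ − σ√T = 0.849770 − 0.605764 = 0.244006
N(d₁) = 0.802274,  N(d₂) = 0.596387,  e^(−rT) = 0.866393
E₀ = V₀·N(d₁) − D·e^(−rT)·N(d₂)
   = 46.5097·0.802274 − 38.5437·0.866393·0.596387 = 17.397772
B₀ = V₀ − E₀ = 46.5097 − 17.397772 = 29.111928
spread = −(1/T)·ln(B₀/D) − r = −(1/1.9809)·ln(29.111928/38.5437) − 0.0724 = 0.06927534
in basis points: 0.06927534 × 10⁴ = 692.7534 bp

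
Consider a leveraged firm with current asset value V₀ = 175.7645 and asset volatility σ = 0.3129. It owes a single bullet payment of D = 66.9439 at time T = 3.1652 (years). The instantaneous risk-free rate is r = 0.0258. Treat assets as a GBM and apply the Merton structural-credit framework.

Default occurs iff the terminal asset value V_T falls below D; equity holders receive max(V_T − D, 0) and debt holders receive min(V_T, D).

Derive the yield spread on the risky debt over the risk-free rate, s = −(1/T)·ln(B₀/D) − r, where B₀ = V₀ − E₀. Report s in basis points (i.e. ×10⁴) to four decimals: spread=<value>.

spread=33.6588

d₁ = [ln(V₀/D) + (r + σ²/2)T] / (σ√T)
   = [ln(175.7645/66.9439) + (0.0258 + 0.5·0.3129²)·3.1652] / (0.3129·√3.1652)
   = [0.965290 + 0.236609] / 0.556681 = 2.159046
d₂ = d₁ − σ√T = 2.159046 − 0.556681 = 1.602365
N(d₁) = 0.984577,  N(d₂) = 0.945463,  e^(−rT) = 0.921583
E₀ = V₀·N(d₁) − D·e^(−rT)·N(d₂)
   = 175.7645·0.984577 − 66.9439·0.921583·0.945463 = 114.723907
B₀ = V₀ − E₀ = 175.7645 − 114.723907 = 61.040593
spread = −(1/T)·ln(B₀/D) − r = −(1/3.1652)·ln(61.040593/66.9439) − 0.0258 = 0.00336588
in basis points: 0.00336588 × 10⁴ = 33.6588 bp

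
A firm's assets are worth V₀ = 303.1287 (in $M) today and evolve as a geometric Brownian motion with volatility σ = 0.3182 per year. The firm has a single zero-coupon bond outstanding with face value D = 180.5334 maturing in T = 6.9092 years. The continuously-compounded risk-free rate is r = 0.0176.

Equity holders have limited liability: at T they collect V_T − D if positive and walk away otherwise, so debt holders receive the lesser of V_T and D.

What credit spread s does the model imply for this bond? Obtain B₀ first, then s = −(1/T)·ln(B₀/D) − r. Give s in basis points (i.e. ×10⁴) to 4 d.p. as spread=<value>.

spread=218.1735

d₁ = [ln(V₀/D) + (r + σ²/2)T] / (σ√T)
   = [ln(303.1287/180.5334) + (0.0176 + 0.5·0.3182²)·6.9092] / (0.3182·√6.9092)
   = [0.518242 + 0.471384] / 0.836400 = 1.183197
d₂ = d₁ − σ√T = 1.183197 − 0.836400 = 0.346797
N(d₁) = 0.881634,  N(d₂) = 0.635628,  e^(−rT) = 0.885501
E₀ = V₀·N(d₁) − D·e^(−rT)·N(d₂)
   = 303.1287·0.881634 − 180.5334·0.885501·0.635628 = 165.635636
B₀ = V₀ − E₀ = 303.1287 − 165.635636 = 137.493064
spread = −(1/T)·ln(B₀/D) − r = −(1/6.9092)·ln(137.493064/180.5334) − 0.0176 = 0.02181735
in basis points: 0.02181735 × 10⁴ = 218.1735 bp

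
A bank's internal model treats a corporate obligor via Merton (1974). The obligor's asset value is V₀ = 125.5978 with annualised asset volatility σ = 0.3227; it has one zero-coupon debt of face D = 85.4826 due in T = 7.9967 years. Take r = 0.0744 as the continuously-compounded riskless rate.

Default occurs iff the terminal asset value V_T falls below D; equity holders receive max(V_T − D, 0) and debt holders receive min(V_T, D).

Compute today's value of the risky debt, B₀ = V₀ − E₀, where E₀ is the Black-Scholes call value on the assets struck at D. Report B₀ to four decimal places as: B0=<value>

B0=42.4063

d₁ = [ln(V₀/D) + (r + σ²/2)T] / (σ√T)
   = [ln(125.5978/85.4826) + (0.0744 + 0.5·0.3227²)·7.9967] / (0.3227·√7.9967)
   = [0.384772 + 1.011324] / 0.912545 = 1.529892
d₂ = d₁ − σ√T = 1.529892 − 0.912545 = 0.617347
N(d₁) = 0.936978,  N(d₂) = 0.731497,  e^(−rT) = 0.551588
E₀ = V₀·N(d₁) − D·e^(−rT)·N(d₂)
   = 125.5978·0.936978 − 85.4826·0.551588·0.731497 = 83.191485
B₀ = V₀ − E₀ = 125.5978 − 83.191485 = 42.406315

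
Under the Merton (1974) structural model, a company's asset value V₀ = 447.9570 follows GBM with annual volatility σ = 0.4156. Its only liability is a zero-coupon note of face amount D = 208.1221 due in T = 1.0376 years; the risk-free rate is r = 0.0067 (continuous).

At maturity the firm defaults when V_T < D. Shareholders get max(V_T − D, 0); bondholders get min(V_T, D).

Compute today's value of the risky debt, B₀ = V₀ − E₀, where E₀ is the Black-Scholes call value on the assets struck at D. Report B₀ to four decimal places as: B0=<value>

d₁ = [ln(V₀/D) + (r + σ²/2)T] / (σ√T)
   = [ln(447.9570/208.1221) + (0.0067 + 0.5·0.4156²)·1.0376] / (0.4156·√1.0376)
   = [0.766572 + 0.096561] / 0.423341 = 2.038859
d₂ = d₁ − σ√T = 2.038859 − 0.423341 = 1.615518
N(d₁) = 0.979268,  N(d₂) = 0.946901,  e^(−rT) = 0.993072
E₀ = V₀·N(d₁) − D·e^(−rT)·N(d₂)
   = 447.9570·0.979268 − 208.1221·0.993072·0.946901 = 242.964241
B₀ = V₀ − E₀ = 447.9570 − 242.964241 = 204.992759

B0=204.9928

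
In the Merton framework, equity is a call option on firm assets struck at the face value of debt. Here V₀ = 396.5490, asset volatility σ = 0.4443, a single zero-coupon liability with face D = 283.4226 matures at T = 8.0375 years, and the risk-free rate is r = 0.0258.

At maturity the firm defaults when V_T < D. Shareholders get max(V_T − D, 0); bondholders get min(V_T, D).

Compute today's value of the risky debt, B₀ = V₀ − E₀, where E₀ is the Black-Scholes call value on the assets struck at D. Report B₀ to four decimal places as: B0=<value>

B0=154.2797

d₁ = [ln(V₀/D) + (r + σ²/2)T] / (σ√T)
   = [ln(396.5490/283.4226) + (0.0258 + 0.5·0.4443²)·8.0375] / (0.4443·√8.0375)
   = [0.335861 + 1.000679] / 1.259612 = 1.061072
d₂ = d₁ − σ√T = 1.061072 − 1.259612 = -0.198540
N(d₁) = 0.855671,  N(d₂) = 0.421311,  e^(−rT) = 0.812721
E₀ = V₀·N(d₁) − D·e^(−rT)·N(d₂)
   = 396.5490·0.855671 − 283.4226·0.812721·0.421311 = 242.269338
B₀ = V₀ − E₀ = 396.5490 − 242.269338 = 154.279662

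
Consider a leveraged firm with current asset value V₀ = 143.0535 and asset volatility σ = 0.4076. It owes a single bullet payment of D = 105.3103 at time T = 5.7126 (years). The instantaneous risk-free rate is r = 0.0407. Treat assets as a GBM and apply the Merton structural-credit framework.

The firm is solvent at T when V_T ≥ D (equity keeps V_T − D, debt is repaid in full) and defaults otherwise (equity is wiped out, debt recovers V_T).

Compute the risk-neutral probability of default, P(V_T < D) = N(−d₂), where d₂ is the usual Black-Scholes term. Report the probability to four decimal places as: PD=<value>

d₁ = [ln(V₀/D) + (r + σ²/2)T] / (σ√T)
   = [ln(143.0535/105.3103) + (0.0407 + 0.5·0.4076²)·5.7126] / (0.4076·√5.7126)
   = [0.306307 + 0.707042] / 0.974207 = 1.040179
d₂ = d₁ − σ√T = 1.040179 − 0.974207 = 0.065973
risk-neutral PD = N(−d₂) = N(-0.065973) = 0.473700

PD=0.4737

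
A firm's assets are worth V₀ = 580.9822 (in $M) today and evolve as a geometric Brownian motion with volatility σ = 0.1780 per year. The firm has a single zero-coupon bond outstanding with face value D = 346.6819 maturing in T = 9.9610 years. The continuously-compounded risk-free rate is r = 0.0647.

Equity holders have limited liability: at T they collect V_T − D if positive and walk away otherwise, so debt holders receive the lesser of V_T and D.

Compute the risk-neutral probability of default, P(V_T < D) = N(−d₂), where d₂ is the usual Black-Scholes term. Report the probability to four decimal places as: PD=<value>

d₁ = [ln(V₀/D) + (r + σ²/2)T] / (σ√T)
   = [ln(580.9822/346.6819) + (0.0647 + 0.5·0.1780²)·9.9610] / (0.1780·√9.9610)
   = [0.516312 + 0.802279] / 0.561787 = 2.347139
d₂ = d₁ − σ√T = 2.347139 − 0.561787 = 1.785352
risk-neutral PD = N(−d₂) = N(-1.785352) = 0.037102

PD=0.0371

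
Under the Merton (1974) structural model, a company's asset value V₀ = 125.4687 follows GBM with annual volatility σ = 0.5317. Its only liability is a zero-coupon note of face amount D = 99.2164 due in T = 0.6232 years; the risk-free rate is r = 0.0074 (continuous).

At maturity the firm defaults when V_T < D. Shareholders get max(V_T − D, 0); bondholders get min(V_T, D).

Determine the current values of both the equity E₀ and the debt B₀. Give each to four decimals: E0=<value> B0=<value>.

E0=34.8819 B0=90.5868

d₁ = [ln(V₀/D) + (r + σ²/2)T] / (σ√T)
   = [ln(125.4687/99.2164) + (0.0074 + 0.5·0.5317²)·0.6232] / (0.5317·√0.6232)
   = [0.234753 + 0.092703] / 0.419740 = 0.780139
d₂ = d₁ − σ√T = 0.780139 − 0.419740 = 0.360399
N(d₁) = 0.782345,  N(d₂) = 0.640726,  e^(−rT) = 0.995399
E₀ = V₀·N(d₁) − D·e^(−rT)·N(d₂)
   = 125.4687·0.782345 − 99.2164·0.995399·0.640726 = 34.881873
B₀ = V₀ − E₀ = 125.4687 − 34.881873 = 90.586827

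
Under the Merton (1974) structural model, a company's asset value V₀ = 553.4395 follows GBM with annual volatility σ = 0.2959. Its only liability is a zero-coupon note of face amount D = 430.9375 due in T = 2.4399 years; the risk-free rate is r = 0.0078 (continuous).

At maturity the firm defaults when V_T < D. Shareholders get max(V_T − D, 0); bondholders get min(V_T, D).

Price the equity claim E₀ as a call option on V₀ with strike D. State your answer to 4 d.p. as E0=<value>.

d₁ = [ln(V₀/D) + (r + σ²/2)T] / (σ√T)
   = [ln(553.4395/430.9375) + (0.0078 + 0.5·0.2959²)·2.4399] / (0.2959·√2.4399)
   = [0.250189 + 0.125846] / 0.462201 = 0.813576
d₂ = d₁ − σ√T = 0.813576 − 0.462201 = 0.351374
N(d₁) = 0.792056,  N(d₂) = 0.637346,  e^(−rT) = 0.981149
E₀ = V₀·N(d₁) − D·e^(−rT)·N(d₂)
   = 553.4395·0.792056 − 430.9375·0.981149·0.637346 = 168.876247

E0=168.8762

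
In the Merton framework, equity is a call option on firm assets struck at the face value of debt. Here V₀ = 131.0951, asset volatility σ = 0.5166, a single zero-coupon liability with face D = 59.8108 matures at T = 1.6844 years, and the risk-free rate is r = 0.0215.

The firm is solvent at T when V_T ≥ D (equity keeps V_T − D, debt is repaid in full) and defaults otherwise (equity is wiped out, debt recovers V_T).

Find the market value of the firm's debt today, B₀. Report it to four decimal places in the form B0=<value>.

d₁ = [ln(V₀/D) + (r + σ²/2)T] / (σ√T)
   = [ln(131.0951/59.8108) + (0.0215 + 0.5·0.5166²)·1.6844] / (0.5166·√1.6844)
   = [0.784737 + 0.260977] / 0.670466 = 1.559681
d₂ = d₁ − σ√T = 1.559681 − 0.670466 = 0.889215
N(d₁) = 0.940582,  N(d₂) = 0.813056,  e^(−rT) = 0.964433
E₀ = V₀·N(d₁) − D·e^(−rT)·N(d₂)
   = 131.0951·0.940582 − 59.8108·0.964433·0.813056 = 76.405793
B₀ = V₀ − E₀ = 131.0951 − 76.405793 = 54.689307

B0=54.6893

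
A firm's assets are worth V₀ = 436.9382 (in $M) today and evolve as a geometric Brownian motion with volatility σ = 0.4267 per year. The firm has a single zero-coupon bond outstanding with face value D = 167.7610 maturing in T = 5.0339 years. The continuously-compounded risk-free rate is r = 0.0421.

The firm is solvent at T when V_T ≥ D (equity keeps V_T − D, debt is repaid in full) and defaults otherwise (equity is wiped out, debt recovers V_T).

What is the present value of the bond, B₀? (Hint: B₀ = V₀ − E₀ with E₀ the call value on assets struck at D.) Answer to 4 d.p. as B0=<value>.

d₁ = [ln(V₀/D) + (r + σ²/2)T] / (σ√T)
   = [ln(436.9382/167.7610) + (0.0421 + 0.5·0.4267²)·5.0339] / (0.4267·√5.0339)
   = [0.957251 + 0.670196] / 0.957359 = 1.699933
d₂ = d₁ − σ√T = 1.699933 − 0.957359 = 0.742574
N(d₁) = 0.955428,  N(d₂) = 0.771130,  e^(−rT) = 0.809024
E₀ = V₀·N(d₁) − D·e^(−rT)·N(d₂)
   = 436.9382·0.955428 − 167.7610·0.809024·0.771130 = 312.803304
B₀ = V₀ − E₀ = 436.9382 − 312.803304 = 124.134896

B0=124.1349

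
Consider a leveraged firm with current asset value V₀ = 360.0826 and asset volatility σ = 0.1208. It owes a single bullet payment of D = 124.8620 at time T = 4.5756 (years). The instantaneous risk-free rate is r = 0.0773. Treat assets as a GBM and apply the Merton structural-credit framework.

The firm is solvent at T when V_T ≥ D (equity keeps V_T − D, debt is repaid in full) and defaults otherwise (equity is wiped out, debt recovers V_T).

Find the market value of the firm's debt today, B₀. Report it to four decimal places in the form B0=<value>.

B0=87.6643

d₁ = [ln(V₀/D) + (r + σ²/2)T] / (σ√T)
   = [ln(360.0826/124.8620) + (0.0773 + 0.5·0.1208²)·4.5756] / (0.1208·√4.5756)
   = [1.059124 + 0.387079] / 0.258399 = 5.596782
d₂ = d₁ − σ√T = 5.596782 − 0.258399 = 5.338383
N(d₁) = 1.000000,  N(d₂) = 1.000000,  e^(−rT) = 0.702090
E₀ = V₀·N(d₁) − D·e^(−rT)·N(d₂)
   = 360.0826·1.000000 − 124.8620·0.702090·1.000000 = 272.418256
B₀ = V₀ − E₀ = 360.0826 − 272.418256 = 87.664344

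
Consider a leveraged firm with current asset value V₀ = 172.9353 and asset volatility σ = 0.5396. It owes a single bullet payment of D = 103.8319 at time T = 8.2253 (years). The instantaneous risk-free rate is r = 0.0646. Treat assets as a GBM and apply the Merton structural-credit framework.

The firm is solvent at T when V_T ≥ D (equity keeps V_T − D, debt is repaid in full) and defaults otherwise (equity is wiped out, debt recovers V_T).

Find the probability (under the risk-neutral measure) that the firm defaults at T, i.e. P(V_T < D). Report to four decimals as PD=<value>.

PD=0.5401

d₁ = [ln(V₀/D) + (r + σ²/2)T] / (σ√T)
   = [ln(172.9353/103.8319) + (0.0646 + 0.5·0.5396²)·8.2253] / (0.5396·√8.2253)
   = [0.510144 + 1.728827] / 1.547561 = 1.446774
d₂ = d₁ − σ√T = 1.446774 − 1.547561 = -0.100787
risk-neutral PD = N(−d₂) = N(0.100787) = 0.540140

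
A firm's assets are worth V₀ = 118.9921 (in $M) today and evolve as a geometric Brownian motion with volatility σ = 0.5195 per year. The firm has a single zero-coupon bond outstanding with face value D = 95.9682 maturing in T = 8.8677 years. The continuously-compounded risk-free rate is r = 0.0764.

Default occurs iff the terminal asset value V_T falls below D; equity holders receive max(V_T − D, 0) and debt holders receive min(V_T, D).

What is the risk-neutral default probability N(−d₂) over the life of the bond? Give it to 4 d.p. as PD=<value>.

d₁ = [ln(V₀/D) + (r + σ²/2)T] / (σ√T)
   = [ln(118.9921/95.9682) + (0.0764 + 0.5·0.5195²)·8.8677] / (0.5195·√8.8677)
   = [0.215040 + 1.874101] / 1.547003 = 1.350444
d₂ = d₁ − σ√T = 1.350444 − 1.547003 = -0.196558
risk-neutral PD = N(−d₂) = N(0.196558) = 0.577913

PD=0.5779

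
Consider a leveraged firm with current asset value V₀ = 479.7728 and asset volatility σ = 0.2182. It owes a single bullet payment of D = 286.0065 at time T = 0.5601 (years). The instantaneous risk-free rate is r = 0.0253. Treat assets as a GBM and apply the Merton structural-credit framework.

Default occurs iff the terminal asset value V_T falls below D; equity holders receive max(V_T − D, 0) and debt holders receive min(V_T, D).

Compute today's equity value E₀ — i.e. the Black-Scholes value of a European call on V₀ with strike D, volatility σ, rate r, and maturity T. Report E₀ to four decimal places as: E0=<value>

d₁ = [ln(V₀/D) + (r + σ²/2)T] / (σ√T)
   = [ln(479.7728/286.0065) + (0.0253 + 0.5·0.2182²)·0.5601] / (0.2182·√0.5601)
   = [0.517298 + 0.027504] / 0.163301 = 3.336194
d₂ = d₁ − σ√T = 3.336194 − 0.163301 = 3.172894
N(d₁) = 0.999575,  N(d₂) = 0.999245,  e^(−rT) = 0.985929
E₀ = V₀·N(d₁) − D·e^(−rT)·N(d₂)
   = 479.7728·0.999575 − 286.0065·0.985929·0.999245 = 197.799633

E0=197.7996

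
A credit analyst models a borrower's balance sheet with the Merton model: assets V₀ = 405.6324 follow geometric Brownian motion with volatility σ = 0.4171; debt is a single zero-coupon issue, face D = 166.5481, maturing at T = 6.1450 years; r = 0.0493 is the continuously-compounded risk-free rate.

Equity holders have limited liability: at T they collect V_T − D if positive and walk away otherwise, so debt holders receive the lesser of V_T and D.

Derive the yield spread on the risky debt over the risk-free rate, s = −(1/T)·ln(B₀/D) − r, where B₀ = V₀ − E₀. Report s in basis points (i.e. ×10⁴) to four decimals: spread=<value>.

d₁ = [ln(V₀/D) + (r + σ²/2)T] / (σ√T)
   = [ln(405.6324/166.5481) + (0.0493 + 0.5·0.4171²)·6.1450] / (0.4171·√6.1450)
   = [0.890163 + 0.837479] / 1.033954 = 1.670908
d₂ = d₁ − σ√T = 1.670908 − 1.033954 = 0.636954
N(d₁) = 0.952630,  N(d₂) = 0.737923,  e^(−rT) = 0.738637
E₀ = V₀·N(d₁) − D·e^(−rT)·N(d₂)
   = 405.6324·0.952630 − 166.5481·0.738637·0.737923 = 295.639402
B₀ = V₀ − E₀ = 405.6324 − 295.639402 = 109.992998
spread = −(1/T)·ln(B₀/D) − r = −(1/6.1450)·ln(109.992998/166.5481) − 0.0493 = 0.01821301
in basis points: 0.01821301 × 10⁴ = 182.1301 bp

spread=182.1301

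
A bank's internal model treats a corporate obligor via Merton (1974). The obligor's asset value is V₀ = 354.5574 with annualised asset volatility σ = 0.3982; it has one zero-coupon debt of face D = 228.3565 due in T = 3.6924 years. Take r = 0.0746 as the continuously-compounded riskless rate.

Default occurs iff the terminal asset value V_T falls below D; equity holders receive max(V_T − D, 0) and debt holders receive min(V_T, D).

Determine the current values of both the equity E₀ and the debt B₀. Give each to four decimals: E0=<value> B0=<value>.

E0=198.2537 B0=156.3037

d₁ = [ln(V₀/D) + (r + σ²/2)T] / (σ√T)
   = [ln(354.5574/228.3565) + (0.0746 + 0.5·0.3982²)·3.6924] / (0.3982·√3.6924)
   = [0.439962 + 0.568192] / 0.765166 = 1.317564
d₂ = d₁ − σ√T = 1.317564 − 0.765166 = 0.552398
N(d₁) = 0.906175,  N(d₂) = 0.709662,  e^(−rT) = 0.759228
E₀ = V₀·N(d₁) − D·e^(−rT)·N(d₂)
   = 354.5574·0.906175 − 228.3565·0.759228·0.709662 = 198.253672
B₀ = V₀ − E₀ = 354.5574 − 198.253672 = 156.303728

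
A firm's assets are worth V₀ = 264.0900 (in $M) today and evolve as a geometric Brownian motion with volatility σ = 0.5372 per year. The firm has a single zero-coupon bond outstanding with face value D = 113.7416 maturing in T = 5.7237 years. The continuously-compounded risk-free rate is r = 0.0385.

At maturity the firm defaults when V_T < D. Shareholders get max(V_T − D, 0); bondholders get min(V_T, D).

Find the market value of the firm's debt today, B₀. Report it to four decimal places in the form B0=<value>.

B0=71.0045

d₁ = [ln(V₀/D) + (r + σ²/2)T] / (σ√T)
   = [ln(264.0900/113.7416) + (0.0385 + 0.5·0.5372²)·5.7237] / (0.5372·√5.7237)
   = [0.842361 + 1.046246] / 1.285211 = 1.469492
d₂ = d₁ − σ√T = 1.469492 − 1.285211 = 0.184281
N(d₁) = 0.929150,  N(d₂) = 0.573103,  e^(−rT) = 0.802228
E₀ = V₀·N(d₁) − D·e^(−rT)·N(d₂)
   = 264.0900·0.929150 − 113.7416·0.802228·0.573103 = 193.085505
B₀ = V₀ − E₀ = 264.0900 − 193.085505 = 71.004495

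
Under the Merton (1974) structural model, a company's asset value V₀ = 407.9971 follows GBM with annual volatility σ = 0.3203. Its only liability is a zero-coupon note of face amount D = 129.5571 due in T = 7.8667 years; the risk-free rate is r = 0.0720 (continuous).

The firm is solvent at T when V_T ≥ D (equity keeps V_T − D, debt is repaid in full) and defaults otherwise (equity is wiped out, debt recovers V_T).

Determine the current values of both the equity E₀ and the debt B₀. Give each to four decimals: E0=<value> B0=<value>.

E0=336.0257 B0=71.9714

d₁ = [ln(V₀/D) + (r + σ²/2)T] / (σ√T)
   = [ln(407.9971/129.5571) + (0.0720 + 0.5·0.3203²)·7.8667] / (0.3203·√7.8667)
   = [1.147138 + 0.969933] / 0.898366 = 2.356580
d₂ = d₁ − σ√T = 2.356580 − 0.898366 = 1.458215
N(d₁) = 0.990778,  N(d₂) = 0.927609,  e^(−rT) = 0.567564
E₀ = V₀·N(d₁) − D·e^(−rT)·N(d₂)
   = 407.9971·0.990778 − 129.5571·0.567564·0.927609 = 336.025663
B₀ = V₀ − E₀ = 407.9971 − 336.025663 = 71.971437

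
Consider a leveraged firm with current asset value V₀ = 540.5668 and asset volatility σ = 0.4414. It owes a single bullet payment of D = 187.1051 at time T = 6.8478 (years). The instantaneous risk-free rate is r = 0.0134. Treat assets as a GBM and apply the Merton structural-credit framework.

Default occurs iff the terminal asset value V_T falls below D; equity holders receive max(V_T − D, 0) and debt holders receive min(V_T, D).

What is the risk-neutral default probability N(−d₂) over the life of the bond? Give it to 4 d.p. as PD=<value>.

d₁ = [ln(V₀/D) + (r + σ²/2)T] / (σ√T)
   = [ln(540.5668/187.1051) + (0.0134 + 0.5·0.4414²)·6.8478] / (0.4414·√6.8478)
   = [1.060948 + 0.758853] / 1.155069 = 1.575491
d₂ = d₁ − σ√T = 1.575491 − 1.155069 = 0.420422
risk-neutral PD = N(−d₂) = N(-0.420422) = 0.337089

PD=0.3371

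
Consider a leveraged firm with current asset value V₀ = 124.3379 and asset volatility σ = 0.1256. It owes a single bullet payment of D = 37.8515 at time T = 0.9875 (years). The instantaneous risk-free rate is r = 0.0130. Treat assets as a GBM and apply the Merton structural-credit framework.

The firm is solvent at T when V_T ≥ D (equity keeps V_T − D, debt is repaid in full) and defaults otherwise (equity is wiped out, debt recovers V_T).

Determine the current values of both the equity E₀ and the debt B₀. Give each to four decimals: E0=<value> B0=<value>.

E0=86.9692 B0=37.3687

d₁ = [ln(V₀/D) + (r + σ²/2)T] / (σ√T)
   = [ln(124.3379/37.8515) + (0.0130 + 0.5·0.1256²)·0.9875] / (0.1256·√0.9875)
   = [1.189332 + 0.020627] / 0.124813 = 9.694210
d₂ = d₁ − σ√T = 9.694210 − 0.124813 = 9.569397
N(d₁) = 1.000000,  N(d₂) = 1.000000,  e^(−rT) = 0.987245
E₀ = V₀·N(d₁) − D·e^(−rT)·N(d₂)
   = 124.3379·1.000000 − 37.8515·0.987245·1.000000 = 86.969213
B₀ = V₀ − E₀ = 124.3379 − 86.969213 = 37.368687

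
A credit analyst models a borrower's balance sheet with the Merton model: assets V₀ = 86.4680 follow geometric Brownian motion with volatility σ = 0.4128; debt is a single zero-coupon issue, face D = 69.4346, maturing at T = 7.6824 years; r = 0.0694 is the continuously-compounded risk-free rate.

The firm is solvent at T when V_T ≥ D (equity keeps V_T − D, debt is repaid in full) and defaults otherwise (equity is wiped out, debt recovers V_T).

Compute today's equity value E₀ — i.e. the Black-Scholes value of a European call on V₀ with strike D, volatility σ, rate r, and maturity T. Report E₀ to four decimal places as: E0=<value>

d₁ = [ln(V₀/D) + (r + σ²/2)T] / (σ√T)
   = [ln(86.4680/69.4346) + (0.0694 + 0.5·0.4128²)·7.6824] / (0.4128·√7.6824)
   = [0.219389 + 1.187714] / 1.144164 = 1.229809
d₂ = d₁ − σ√T = 1.229809 − 1.144164 = 0.085645
N(d₁) = 0.890616,  N(d₂) = 0.534126,  e^(−rT) = 0.586749
E₀ = V₀·N(d₁) − D·e^(−rT)·N(d₂)
   = 86.4680·0.890616 − 69.4346·0.586749·0.534126 = 55.249115

E0=55.2491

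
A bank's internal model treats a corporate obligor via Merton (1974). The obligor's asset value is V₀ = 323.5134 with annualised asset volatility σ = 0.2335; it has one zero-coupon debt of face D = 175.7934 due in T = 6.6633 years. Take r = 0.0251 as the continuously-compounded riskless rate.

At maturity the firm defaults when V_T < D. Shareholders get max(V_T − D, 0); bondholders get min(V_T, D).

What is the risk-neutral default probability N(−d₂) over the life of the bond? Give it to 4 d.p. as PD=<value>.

PD=0.1616

d₁ = [ln(V₀/D) + (r + σ²/2)T] / (σ√T)
   = [ln(323.5134/175.7934) + (0.0251 + 0.5·0.2335²)·6.6633] / (0.2335·√6.6633)
   = [0.609931 + 0.348898] / 0.602742 = 1.590778
d₂ = d₁ − σ√T = 1.590778 − 0.602742 = 0.988036
risk-neutral PD = N(−d₂) = N(-0.988036) = 0.161568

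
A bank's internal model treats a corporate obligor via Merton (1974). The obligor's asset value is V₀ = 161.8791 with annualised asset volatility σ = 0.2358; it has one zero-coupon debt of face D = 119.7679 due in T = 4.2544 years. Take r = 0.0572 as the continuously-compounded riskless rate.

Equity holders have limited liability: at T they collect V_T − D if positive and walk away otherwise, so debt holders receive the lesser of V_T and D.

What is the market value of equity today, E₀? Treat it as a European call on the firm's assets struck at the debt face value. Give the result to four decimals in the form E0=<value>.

d₁ = [ln(V₀/D) + (r + σ²/2)T] / (σ√T)
   = [ln(161.8791/119.7679) + (0.0572 + 0.5·0.2358²)·4.2544] / (0.2358·√4.2544)
   = [0.301294 + 0.361627] / 0.486366 = 1.363010
d₂ = d₁ − σ√T = 1.363010 − 0.486366 = 0.876645
N(d₁) = 0.913560,  N(d₂) = 0.809660,  e^(−rT) = 0.783996
E₀ = V₀·N(d₁) − D·e^(−rT)·N(d₂)
   = 161.8791·0.913560 − 119.7679·0.783996·0.809660 = 71.861247

E0=71.8612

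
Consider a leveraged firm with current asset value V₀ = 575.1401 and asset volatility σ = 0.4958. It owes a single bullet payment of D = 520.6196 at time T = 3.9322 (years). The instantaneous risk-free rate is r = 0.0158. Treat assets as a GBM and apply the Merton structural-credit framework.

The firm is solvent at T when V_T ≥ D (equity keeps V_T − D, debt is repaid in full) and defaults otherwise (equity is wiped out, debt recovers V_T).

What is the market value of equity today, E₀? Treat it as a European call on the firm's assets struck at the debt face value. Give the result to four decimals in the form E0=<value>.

E0=246.0616

d₁ = [ln(V₀/D) + (r + σ²/2)T] / (σ√T)
   = [ln(575.1401/520.6196) + (0.0158 + 0.5·0.4958²)·3.9322] / (0.4958·√3.9322)
   = [0.099594 + 0.545431] / 0.983160 = 0.656073
d₂ = d₁ − σ√T = 0.656073 − 0.983160 = -0.327087
N(d₁) = 0.744111,  N(d₂) = 0.371801,  e^(−rT) = 0.939762
E₀ = V₀·N(d₁) − D·e^(−rT)·N(d₂)
   = 575.1401·0.744111 − 520.6196·0.939762·0.371801 = 246.061566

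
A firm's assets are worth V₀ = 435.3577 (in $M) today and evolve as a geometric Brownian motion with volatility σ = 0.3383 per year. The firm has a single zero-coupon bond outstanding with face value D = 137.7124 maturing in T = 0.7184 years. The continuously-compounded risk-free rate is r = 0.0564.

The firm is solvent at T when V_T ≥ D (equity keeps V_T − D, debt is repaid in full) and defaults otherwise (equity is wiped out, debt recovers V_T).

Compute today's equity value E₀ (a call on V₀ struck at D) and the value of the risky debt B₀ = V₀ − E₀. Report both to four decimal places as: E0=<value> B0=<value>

d₁ = [ln(V₀/D) + (r + σ²/2)T] / (σ√T)
   = [ln(435.3577/137.7124) + (0.0564 + 0.5·0.3383²)·0.7184] / (0.3383·√0.7184)
   = [1.151001 + 0.081627] / 0.286738 = 4.298795
d₂ = d₁ − σ√T = 4.298795 − 0.286738 = 4.012057
N(d₁) = 0.999991,  N(d₂) = 0.999970,  e^(−rT) = 0.960292
E₀ = V₀·N(d₁) − D·e^(−rT)·N(d₂)
   = 435.3577·0.999991 − 137.7124·0.960292·0.999970 = 303.113811
B₀ = V₀ − E₀ = 435.3577 − 303.113811 = 132.243889

E0=303.1138 B0=132.2439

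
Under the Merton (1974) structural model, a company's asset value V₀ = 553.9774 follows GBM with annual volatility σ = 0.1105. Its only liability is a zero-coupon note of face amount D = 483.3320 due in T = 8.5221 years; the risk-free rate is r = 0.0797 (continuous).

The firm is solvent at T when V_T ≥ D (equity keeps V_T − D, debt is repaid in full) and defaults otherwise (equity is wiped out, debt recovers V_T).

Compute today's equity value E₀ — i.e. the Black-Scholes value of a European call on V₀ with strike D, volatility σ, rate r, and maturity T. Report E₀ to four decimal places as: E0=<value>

E0=309.1357

d₁ = [ln(V₀/D) + (r + σ²/2)T] / (σ√T)
   = [ln(553.9774/483.3320) + (0.0797 + 0.5·0.1105²)·8.5221] / (0.1105·√8.5221)
   = [0.136420 + 0.731240] / 0.322579 = 2.689763
d₂ = d₁ − σ√T = 2.689763 − 0.322579 = 2.367184
N(d₁) = 0.996425,  N(d₂) = 0.991038,  e^(−rT) = 0.507017
E₀ = V₀·N(d₁) − D·e^(−rT)·N(d₂)
   = 553.9774·0.996425 − 483.3320·0.507017·0.991038 = 309.135671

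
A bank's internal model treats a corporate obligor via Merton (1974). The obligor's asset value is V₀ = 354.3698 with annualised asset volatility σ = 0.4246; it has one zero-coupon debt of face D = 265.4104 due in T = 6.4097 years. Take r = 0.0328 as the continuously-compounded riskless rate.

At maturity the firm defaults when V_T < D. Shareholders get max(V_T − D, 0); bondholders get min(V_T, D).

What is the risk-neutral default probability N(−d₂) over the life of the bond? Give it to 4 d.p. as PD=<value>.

PD=0.5291

d₁ = [ln(V₀/D) + (r + σ²/2)T] / (σ√T)
   = [ln(354.3698/265.4104) + (0.0328 + 0.5·0.4246²)·6.4097] / (0.4246·√6.4097)
   = [0.289064 + 0.788025] / 1.074976 = 1.001965
d₂ = d₁ − σ√T = 1.001965 − 1.074976 = -0.073011
risk-neutral PD = N(−d₂) = N(0.073011) = 0.529101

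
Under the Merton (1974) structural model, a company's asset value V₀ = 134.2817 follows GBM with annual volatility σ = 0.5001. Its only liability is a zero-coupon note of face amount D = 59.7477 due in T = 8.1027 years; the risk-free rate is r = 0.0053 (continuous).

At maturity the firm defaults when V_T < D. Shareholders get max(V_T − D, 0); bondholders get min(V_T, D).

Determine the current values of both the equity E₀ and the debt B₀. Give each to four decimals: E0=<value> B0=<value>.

d₁ = [ln(V₀/D) + (r + σ²/2)T] / (σ√T)
   = [ln(134.2817/59.7477) + (0.0053 + 0.5·0.5001²)·8.1027] / (0.5001·√8.1027)
   = [0.809809 + 1.056187] / 1.423547 = 1.310808
d₂ = d₁ − σ√T = 1.310808 − 1.423547 = -0.112739
N(d₁) = 0.905039,  N(d₂) = 0.455119,  e^(−rT) = 0.957965
E₀ = V₀·N(d₁) − D·e^(−rT)·N(d₂)
   = 134.2817·0.905039 − 59.7477·0.957965·0.455119 = 95.480864
B₀ = V₀ − E₀ = 134.2817 − 95.480864 = 38.800836

E0=95.4809 B0=38.8008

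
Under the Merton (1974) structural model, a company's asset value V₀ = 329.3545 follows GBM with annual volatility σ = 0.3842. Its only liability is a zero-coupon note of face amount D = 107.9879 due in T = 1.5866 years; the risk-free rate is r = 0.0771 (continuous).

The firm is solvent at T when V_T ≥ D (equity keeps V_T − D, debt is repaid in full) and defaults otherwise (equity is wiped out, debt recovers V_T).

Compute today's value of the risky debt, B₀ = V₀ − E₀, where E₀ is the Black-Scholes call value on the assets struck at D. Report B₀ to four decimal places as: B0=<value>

B0=95.4136

d₁ = [ln(V₀/D) + (r + σ²/2)T] / (σ√T)
   = [ln(329.3545/107.9879) + (0.0771 + 0.5·0.3842²)·1.5866] / (0.3842·√1.5866)
   = [1.115115 + 0.239426] / 0.483940 = 2.798988
d₂ = d₁ − σ√T = 2.798988 − 0.483940 = 2.315049
N(d₁) = 0.997437,  N(d₂) = 0.989695,  e^(−rT) = 0.884859
E₀ = V₀·N(d₁) − D·e^(−rT)·N(d₂)
   = 329.3545·0.997437 − 107.9879·0.884859·0.989695 = 233.940937
B₀ = V₀ − E₀ = 329.3545 − 233.940937 = 95.413563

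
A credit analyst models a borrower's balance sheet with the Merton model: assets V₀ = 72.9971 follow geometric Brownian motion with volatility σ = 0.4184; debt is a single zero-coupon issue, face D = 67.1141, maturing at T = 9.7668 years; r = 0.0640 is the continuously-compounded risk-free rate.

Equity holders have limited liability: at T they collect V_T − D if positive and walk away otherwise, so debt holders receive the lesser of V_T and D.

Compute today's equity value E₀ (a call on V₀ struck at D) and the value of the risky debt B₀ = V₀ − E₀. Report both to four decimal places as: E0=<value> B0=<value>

E0=48.1757 B0=24.8214

d₁ = [ln(V₀/D) + (r + σ²/2)T] / (σ√T)
   = [ln(72.9971/67.1141) + (0.0640 + 0.5·0.4184²)·9.7668] / (0.4184·√9.7668)
   = [0.084026 + 1.479956] / 1.307579 = 1.196090
d₂ = d₁ − σ√T = 1.196090 − 1.307579 = -0.111489
N(d₁) = 0.884169,  N(d₂) = 0.455614,  e^(−rT) = 0.535221
E₀ = V₀·N(d₁) − D·e^(−rT)·N(d₂)
   = 72.9971·0.884169 − 67.1141·0.535221·0.455614 = 48.175719
B₀ = V₀ − E₀ = 72.9971 − 48.175719 = 24.821381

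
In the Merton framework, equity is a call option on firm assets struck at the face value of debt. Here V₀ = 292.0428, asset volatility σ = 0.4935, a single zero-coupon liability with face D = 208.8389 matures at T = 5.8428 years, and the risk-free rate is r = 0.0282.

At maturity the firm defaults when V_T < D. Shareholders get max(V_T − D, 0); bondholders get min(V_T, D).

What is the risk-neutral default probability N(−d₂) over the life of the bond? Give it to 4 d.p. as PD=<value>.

PD=0.5703

d₁ = [ln(V₀/D) + (r + σ²/2)T] / (σ√T)
   = [ln(292.0428/208.8389) + (0.0282 + 0.5·0.4935²)·5.8428] / (0.4935·√5.8428)
   = [0.335337 + 0.876251] / 1.192882 = 1.015681
d₂ = d₁ − σ√T = 1.015681 − 1.192882 = -0.177201
risk-neutral PD = N(−d₂) = N(0.177201) = 0.570325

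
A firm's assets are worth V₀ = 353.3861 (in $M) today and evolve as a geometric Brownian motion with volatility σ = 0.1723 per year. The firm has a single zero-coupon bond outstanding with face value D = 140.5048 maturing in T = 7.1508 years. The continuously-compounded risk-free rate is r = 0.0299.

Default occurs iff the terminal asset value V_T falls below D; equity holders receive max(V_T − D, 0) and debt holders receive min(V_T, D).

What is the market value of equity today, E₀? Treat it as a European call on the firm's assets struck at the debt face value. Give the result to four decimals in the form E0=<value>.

E0=240.1291

d₁ = [ln(V₀/D) + (r + σ²/2)T] / (σ√T)
   = [ln(353.3861/140.5048) + (0.0299 + 0.5·0.1723²)·7.1508] / (0.1723·√7.1508)
   = [0.922320 + 0.319953] / 0.460747 = 2.696213
d₂ = d₁ − σ√T = 2.696213 − 0.460747 = 2.235466
N(d₁) = 0.996493,  N(d₂) = 0.987307,  e^(−rT) = 0.807503
E₀ = V₀·N(d₁) − D·e^(−rT)·N(d₂)
   = 353.3861·0.996493 − 140.5048·0.807503·0.987307 = 240.129068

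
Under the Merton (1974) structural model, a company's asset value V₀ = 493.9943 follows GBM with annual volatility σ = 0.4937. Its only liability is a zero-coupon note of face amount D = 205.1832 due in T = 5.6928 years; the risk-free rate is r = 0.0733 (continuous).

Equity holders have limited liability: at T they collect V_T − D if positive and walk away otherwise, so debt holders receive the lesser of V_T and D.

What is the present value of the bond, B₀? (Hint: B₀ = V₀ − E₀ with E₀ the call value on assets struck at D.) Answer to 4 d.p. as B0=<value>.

d₁ = [ln(V₀/D) + (r + σ²/2)T] / (σ√T)
   = [ln(493.9943/205.1832) + (0.0733 + 0.5·0.4937²)·5.6928] / (0.4937·√5.6928)
   = [0.878621 + 1.111063] / 1.177948 = 1.689110
d₂ = d₁ − σ√T = 1.689110 − 1.177948 = 0.511162
N(d₁) = 0.954401,  N(d₂) = 0.695381,  e^(−rT) = 0.658835
E₀ = V₀·N(d₁) − D·e^(−rT)·N(d₂)
   = 493.9943·0.954401 − 205.1832·0.658835·0.695381 = 377.465640
B₀ = V₀ − E₀ = 493.9943 − 377.465640 = 116.528660

B0=116.5287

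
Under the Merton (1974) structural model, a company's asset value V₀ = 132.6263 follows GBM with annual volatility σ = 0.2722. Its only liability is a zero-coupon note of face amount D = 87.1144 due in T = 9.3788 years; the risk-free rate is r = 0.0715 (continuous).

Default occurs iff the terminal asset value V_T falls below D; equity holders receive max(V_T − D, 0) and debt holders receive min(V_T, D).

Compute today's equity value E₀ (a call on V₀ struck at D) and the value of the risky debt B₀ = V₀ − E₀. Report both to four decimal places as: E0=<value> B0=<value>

E0=90.7724 B0=41.8539

d₁ = [ln(V₀/D) + (r + σ²/2)T] / (σ√T)
   = [ln(132.6263/87.1144) + (0.0715 + 0.5·0.2722²)·9.3788] / (0.2722·√9.3788)
   = [0.420313 + 1.018035] / 0.833608 = 1.725450
d₂ = d₁ − σ√T = 1.725450 − 0.833608 = 0.891842
N(d₁) = 0.957777,  N(d₂) = 0.813761,  e^(−rT) = 0.511410
E₀ = V₀·N(d₁) − D·e^(−rT)·N(d₂)
   = 132.6263·0.957777 − 87.1144·0.511410·0.813761 = 90.772392
B₀ = V₀ − E₀ = 132.6263 − 90.772392 = 41.853908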